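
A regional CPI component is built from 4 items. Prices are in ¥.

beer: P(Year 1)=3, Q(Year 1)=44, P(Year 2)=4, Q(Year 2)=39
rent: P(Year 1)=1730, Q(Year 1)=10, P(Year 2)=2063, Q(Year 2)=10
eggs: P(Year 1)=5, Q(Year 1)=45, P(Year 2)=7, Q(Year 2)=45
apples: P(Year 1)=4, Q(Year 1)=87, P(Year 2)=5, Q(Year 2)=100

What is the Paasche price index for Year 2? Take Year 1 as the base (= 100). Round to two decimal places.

Paasche price index uses current-period quantities as weights.
ΣP(Year 2)·Q(Year 2) = 4×39 + 2063×10 + 7×45 + 5×100 = 156 + 20630 + 315 + 500 = 21601
ΣP(Year 1)·Q(Year 2) = 3×39 + 1730×10 + 5×45 + 4×100 = 117 + 17300 + 225 + 400 = 18042
Index = 21601 / 18042 × 100 = 119.7262

119.73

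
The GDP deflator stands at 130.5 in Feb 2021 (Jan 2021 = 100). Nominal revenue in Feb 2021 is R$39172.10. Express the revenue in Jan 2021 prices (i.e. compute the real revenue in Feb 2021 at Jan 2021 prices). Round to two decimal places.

30016.93

Real = Nominal ÷ (Index/100) = 39172.10 ÷ (130.5/100)
     = 39172.10 ÷ 1.305 = 30016.9349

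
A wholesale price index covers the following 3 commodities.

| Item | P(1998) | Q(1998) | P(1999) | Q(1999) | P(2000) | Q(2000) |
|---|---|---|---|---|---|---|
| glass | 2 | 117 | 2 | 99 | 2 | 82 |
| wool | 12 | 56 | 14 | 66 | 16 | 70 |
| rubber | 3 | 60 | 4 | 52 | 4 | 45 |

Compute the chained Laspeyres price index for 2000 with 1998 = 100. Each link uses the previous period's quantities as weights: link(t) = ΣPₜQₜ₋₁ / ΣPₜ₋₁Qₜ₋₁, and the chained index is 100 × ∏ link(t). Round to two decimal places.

Link 1998→1999:
ΣP(1999)Q(1998) = 2×117 + 14×56 + 4×60 = 234 + 784 + 240 = 1258
ΣP(1998)Q(1998) = 2×117 + 12×56 + 3×60 = 234 + 672 + 180 = 1086
link = 1258/1086 = 1.158379
Link 1999→2000:
ΣP(2000)Q(1999) = 2×99 + 16×66 + 4×52 = 198 + 1056 + 208 = 1462
ΣP(1999)Q(1999) = 2×99 + 14×66 + 4×52 = 198 + 924 + 208 = 1330
link = 1462/1330 = 1.099248
Chained index = 100 × 1.158379 × 1.099248 = 127.3346

127.33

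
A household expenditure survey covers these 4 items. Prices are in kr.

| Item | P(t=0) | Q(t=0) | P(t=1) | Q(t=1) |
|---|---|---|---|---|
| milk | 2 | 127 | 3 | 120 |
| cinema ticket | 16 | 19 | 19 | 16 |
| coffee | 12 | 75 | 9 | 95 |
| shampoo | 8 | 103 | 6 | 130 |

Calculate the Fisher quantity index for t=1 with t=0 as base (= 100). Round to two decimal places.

115.10

Laspeyres component (base-period weights):
ΣP(t=0)Q(t=1) = 2×120 + 16×16 + 12×95 + 8×130 = 240 + 256 + 1140 + 1040 = 2676
ΣP(t=0)Q(t=0) = 2×127 + 16×19 + 12×75 + 8×103 = 254 + 304 + 900 + 824 = 2282
L = 2676 / 2282 × 100 = 117.2656
Paasche component (current-period weights):
ΣP(t=1)Q(t=1) = 3×120 + 19×16 + 9×95 + 6×130 = 360 + 304 + 855 + 780 = 2299
ΣP(t=1)Q(t=0) = 3×127 + 19×19 + 9×75 + 6×103 = 381 + 361 + 675 + 618 = 2035
P = 2299 / 2035 × 100 = 112.9730
Fisher = √(L × P) = √(117.2656 × 112.9730) = 115.0993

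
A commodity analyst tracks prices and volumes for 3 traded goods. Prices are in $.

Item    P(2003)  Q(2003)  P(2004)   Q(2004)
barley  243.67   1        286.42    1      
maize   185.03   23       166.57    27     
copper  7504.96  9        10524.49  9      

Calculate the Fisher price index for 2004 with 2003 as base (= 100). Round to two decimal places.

Laspeyres component (base-period weights):
ΣP(2004)Q(2003) = 286.42×1 + 166.57×23 + 10524.49×9 = 286.42 + 3831.11 + 94720.41 = 98837.94
ΣP(2003)Q(2003) = 243.67×1 + 185.03×23 + 7504.96×9 = 243.67 + 4255.69 + 67544.64 = 72044
L = 98837.94 / 72044 × 100 = 137.1911
Paasche component (current-period weights):
ΣP(2004)Q(2004) = 286.42×1 + 166.57×27 + 10524.49×9 = 286.42 + 4497.39 + 94720.41 = 99504.22
ΣP(2003)Q(2004) = 243.67×1 + 185.03×27 + 7504.96×9 = 243.67 + 4995.81 + 67544.64 = 72784.12
P = 99504.22 / 72784.12 × 100 = 136.7114
Fisher = √(L × P) = √(137.1911 × 136.7114) = 136.9510

136.95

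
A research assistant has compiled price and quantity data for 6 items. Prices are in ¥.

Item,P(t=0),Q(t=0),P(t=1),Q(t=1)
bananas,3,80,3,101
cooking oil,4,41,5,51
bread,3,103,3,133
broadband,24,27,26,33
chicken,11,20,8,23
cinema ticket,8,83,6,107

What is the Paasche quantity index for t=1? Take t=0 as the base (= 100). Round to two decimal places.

124.93

Paasche quantity index uses current-period prices as weights.
ΣP(t=1)·Q(t=1) = 3×101 + 5×51 + 3×133 + 26×33 + 8×23 + 6×107 = 303 + 255 + 399 + 858 + 184 + 642 = 2641
ΣP(t=1)·Q(t=0) = 3×80 + 5×41 + 3×103 + 26×27 + 8×20 + 6×83 = 240 + 205 + 309 + 702 + 160 + 498 = 2114
Index = 2641 / 2114 × 100 = 124.9290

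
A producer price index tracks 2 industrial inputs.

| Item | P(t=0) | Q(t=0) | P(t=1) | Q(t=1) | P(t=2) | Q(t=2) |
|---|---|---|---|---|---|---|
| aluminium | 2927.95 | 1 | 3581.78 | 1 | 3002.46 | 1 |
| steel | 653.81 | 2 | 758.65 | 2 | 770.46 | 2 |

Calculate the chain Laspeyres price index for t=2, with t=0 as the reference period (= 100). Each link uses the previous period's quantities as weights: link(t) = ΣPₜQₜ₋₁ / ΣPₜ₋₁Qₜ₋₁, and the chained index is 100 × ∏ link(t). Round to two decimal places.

Link t=0→t=1:
ΣP(t=1)Q(t=0) = 3581.78×1 + 758.65×2 = 3581.78 + 1517.3 = 5099.08
ΣP(t=0)Q(t=0) = 2927.95×1 + 653.81×2 = 2927.95 + 1307.62 = 4235.57
link = 5099.08/4235.57 = 1.203871
Link t=1→t=2:
ΣP(t=2)Q(t=1) = 3002.46×1 + 770.46×2 = 3002.46 + 1540.92 = 4543.38
ΣP(t=1)Q(t=1) = 3581.78×1 + 758.65×2 = 3581.78 + 1517.3 = 5099.08
link = 4543.38/5099.08 = 0.891020
Chained index = 100 × 1.203871 × 0.891020 = 107.2673

107.27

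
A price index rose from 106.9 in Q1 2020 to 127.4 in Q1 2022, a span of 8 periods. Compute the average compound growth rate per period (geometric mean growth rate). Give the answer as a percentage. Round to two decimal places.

Growth factor = (127.4/106.9)^(1/8) = (1.191768)^(1/8) = 1.022172
Growth rate = 1.022172 − 1 = 0.022172 = 2.2172%

2.22%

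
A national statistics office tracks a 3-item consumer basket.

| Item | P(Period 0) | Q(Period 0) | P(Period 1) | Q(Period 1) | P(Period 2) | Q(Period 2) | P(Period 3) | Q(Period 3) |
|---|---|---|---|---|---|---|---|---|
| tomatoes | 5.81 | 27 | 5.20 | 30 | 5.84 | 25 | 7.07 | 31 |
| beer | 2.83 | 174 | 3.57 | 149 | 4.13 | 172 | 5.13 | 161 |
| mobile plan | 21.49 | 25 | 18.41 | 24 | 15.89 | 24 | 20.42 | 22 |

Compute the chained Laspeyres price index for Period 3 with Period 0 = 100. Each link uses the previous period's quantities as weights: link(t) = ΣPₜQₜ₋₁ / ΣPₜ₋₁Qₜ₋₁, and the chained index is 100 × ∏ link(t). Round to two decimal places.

Link Period 0→Period 1:
ΣP(Period 1)Q(Period 0) = 5.20×27 + 3.57×174 + 18.41×25 = 140.4 + 621.18 + 460.25 = 1221.83
ΣP(Period 0)Q(Period 0) = 5.81×27 + 2.83×174 + 21.49×25 = 156.87 + 492.42 + 537.25 = 1186.54
link = 1221.83/1186.54 = 1.029742
Link Period 1→Period 2:
ΣP(Period 2)Q(Period 1) = 5.84×30 + 4.13×149 + 15.89×24 = 175.2 + 615.37 + 381.36 = 1171.93
ΣP(Period 1)Q(Period 1) = 5.20×30 + 3.57×149 + 18.41×24 = 156 + 531.93 + 441.84 = 1129.77
link = 1171.93/1129.77 = 1.037317
Link Period 2→Period 3:
ΣP(Period 3)Q(Period 2) = 7.07×25 + 5.13×172 + 20.42×24 = 176.75 + 882.36 + 490.08 = 1549.19
ΣP(Period 2)Q(Period 2) = 5.84×25 + 4.13×172 + 15.89×24 = 146 + 710.36 + 381.36 = 1237.72
link = 1549.19/1237.72 = 1.251648
Chained index = 100 × 1.029742 × 1.037317 × 1.251648 = 133.6972

133.70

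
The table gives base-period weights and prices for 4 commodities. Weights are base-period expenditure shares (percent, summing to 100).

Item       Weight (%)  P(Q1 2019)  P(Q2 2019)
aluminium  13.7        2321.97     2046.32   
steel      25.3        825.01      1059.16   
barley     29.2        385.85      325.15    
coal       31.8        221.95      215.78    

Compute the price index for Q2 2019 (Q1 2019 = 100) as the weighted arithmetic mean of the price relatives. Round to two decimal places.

100.08

aluminium: 13.7 × (2046.32/2321.97) = 13.7 × 0.881286 = 12.0736
steel: 25.3 × (1059.16/825.01) = 25.3 × 1.283815 = 32.4805
barley: 29.2 × (325.15/385.85) = 29.2 × 0.842685 = 24.6064
coal: 31.8 × (215.78/221.95) = 31.8 × 0.972201 = 30.9160
Index = Σ wᵢ·(p₁ᵢ/p₀ᵢ) = 12.0736 + 32.4805 + 24.6064 + 30.9160 = 100.0765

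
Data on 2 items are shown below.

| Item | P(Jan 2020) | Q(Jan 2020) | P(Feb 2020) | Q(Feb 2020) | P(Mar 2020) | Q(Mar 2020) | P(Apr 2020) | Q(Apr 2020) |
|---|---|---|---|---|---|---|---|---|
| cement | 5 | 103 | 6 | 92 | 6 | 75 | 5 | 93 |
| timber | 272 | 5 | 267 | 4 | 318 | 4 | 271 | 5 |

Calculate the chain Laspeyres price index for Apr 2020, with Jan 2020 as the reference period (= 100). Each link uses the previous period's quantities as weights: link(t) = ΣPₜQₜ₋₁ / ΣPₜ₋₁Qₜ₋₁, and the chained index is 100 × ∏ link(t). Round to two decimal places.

99.36

Link Jan 2020→Feb 2020:
ΣP(Feb 2020)Q(Jan 2020) = 6×103 + 267×5 = 618 + 1335 = 1953
ΣP(Jan 2020)Q(Jan 2020) = 5×103 + 272×5 = 515 + 1360 = 1875
link = 1953/1875 = 1.041600
Link Feb 2020→Mar 2020:
ΣP(Mar 2020)Q(Feb 2020) = 6×92 + 318×4 = 552 + 1272 = 1824
ΣP(Feb 2020)Q(Feb 2020) = 6×92 + 267×4 = 552 + 1068 = 1620
link = 1824/1620 = 1.125926
Link Mar 2020→Apr 2020:
ΣP(Apr 2020)Q(Mar 2020) = 5×75 + 271×4 = 375 + 1084 = 1459
ΣP(Mar 2020)Q(Mar 2020) = 6×75 + 318×4 = 450 + 1272 = 1722
link = 1459/1722 = 0.847271
Chained index = 100 × 1.041600 × 1.125926 × 0.847271 = 99.3649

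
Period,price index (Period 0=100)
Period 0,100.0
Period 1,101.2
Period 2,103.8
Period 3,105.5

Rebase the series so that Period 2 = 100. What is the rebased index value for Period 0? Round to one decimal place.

96.3

Rebased(Period 0) = 100.0 / 103.8 × 100 = 96.3391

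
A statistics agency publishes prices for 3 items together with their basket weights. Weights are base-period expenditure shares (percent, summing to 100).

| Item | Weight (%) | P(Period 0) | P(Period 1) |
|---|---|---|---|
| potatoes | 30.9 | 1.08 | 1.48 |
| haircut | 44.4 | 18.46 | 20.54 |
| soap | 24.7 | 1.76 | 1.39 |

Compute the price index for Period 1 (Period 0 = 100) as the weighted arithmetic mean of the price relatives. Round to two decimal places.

111.25

potatoes: 30.9 × (1.48/1.08) = 30.9 × 1.370370 = 42.3444
haircut: 44.4 × (20.54/18.46) = 44.4 × 1.112676 = 49.4028
soap: 24.7 × (1.39/1.76) = 24.7 × 0.789773 = 19.5074
Index = Σ wᵢ·(p₁ᵢ/p₀ᵢ) = 42.3444 + 49.4028 + 19.5074 = 111.2546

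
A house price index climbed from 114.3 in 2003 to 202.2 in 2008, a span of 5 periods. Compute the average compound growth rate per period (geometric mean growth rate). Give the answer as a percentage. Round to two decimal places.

Growth factor = (202.2/114.3)^(1/5) = (1.769029)^(1/5) = 1.120849
Growth rate = 1.120849 − 1 = 0.120849 = 12.0849%

12.08%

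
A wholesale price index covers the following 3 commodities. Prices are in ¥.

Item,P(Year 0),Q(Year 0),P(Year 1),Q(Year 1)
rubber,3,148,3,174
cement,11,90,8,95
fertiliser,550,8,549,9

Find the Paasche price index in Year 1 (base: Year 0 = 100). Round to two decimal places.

Paasche price index uses current-period quantities as weights.
ΣP(Year 1)·Q(Year 1) = 3×174 + 8×95 + 549×9 = 522 + 760 + 4941 = 6223
ΣP(Year 0)·Q(Year 1) = 3×174 + 11×95 + 550×9 = 522 + 1045 + 4950 = 6517
Index = 6223 / 6517 × 100 = 95.4887

95.49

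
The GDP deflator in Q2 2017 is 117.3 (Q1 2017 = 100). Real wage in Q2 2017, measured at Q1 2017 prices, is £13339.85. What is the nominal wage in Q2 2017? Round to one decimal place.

15647.6

Nominal = Real × (Index/100) = 13339.85 × (117.3/100)
        = 13339.85 × 1.173 = 15647.6441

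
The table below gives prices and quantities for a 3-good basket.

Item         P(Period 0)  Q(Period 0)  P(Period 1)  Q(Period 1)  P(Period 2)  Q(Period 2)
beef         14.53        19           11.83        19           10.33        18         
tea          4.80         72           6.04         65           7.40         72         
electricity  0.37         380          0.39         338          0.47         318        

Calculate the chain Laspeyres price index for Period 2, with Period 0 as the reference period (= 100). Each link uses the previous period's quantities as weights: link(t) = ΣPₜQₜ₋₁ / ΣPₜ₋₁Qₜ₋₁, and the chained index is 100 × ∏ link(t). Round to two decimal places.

Link Period 0→Period 1:
ΣP(Period 1)Q(Period 0) = 11.83×19 + 6.04×72 + 0.39×380 = 224.77 + 434.88 + 148.2 = 807.85
ΣP(Period 0)Q(Period 0) = 14.53×19 + 4.80×72 + 0.37×380 = 276.07 + 345.6 + 140.6 = 762.27
link = 807.85/762.27 = 1.059795
Link Period 1→Period 2:
ΣP(Period 2)Q(Period 1) = 10.33×19 + 7.40×65 + 0.47×338 = 196.27 + 481 + 158.86 = 836.13
ΣP(Period 1)Q(Period 1) = 11.83×19 + 6.04×65 + 0.39×338 = 224.77 + 392.6 + 131.82 = 749.19
link = 836.13/749.19 = 1.116045
Chained index = 100 × 1.059795 × 1.116045 = 118.2779

118.28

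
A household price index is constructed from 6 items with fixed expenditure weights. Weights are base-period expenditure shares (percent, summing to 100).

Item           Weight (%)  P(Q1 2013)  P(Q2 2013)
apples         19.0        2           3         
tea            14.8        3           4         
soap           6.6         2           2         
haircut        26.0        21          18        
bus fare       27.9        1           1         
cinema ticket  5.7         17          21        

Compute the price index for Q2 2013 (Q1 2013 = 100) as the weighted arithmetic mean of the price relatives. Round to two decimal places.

apples: 19.0 × (3/2) = 19.0 × 1.500000 = 28.5000
tea: 14.8 × (4/3) = 14.8 × 1.333333 = 19.7333
soap: 6.6 × (2/2) = 6.6 × 1.000000 = 6.6000
haircut: 26.0 × (18/21) = 26.0 × 0.857143 = 22.2857
bus fare: 27.9 × (1/1) = 27.9 × 1.000000 = 27.9000
cinema ticket: 5.7 × (21/17) = 5.7 × 1.235294 = 7.0412
Index = Σ wᵢ·(p₁ᵢ/p₀ᵢ) = 28.5000 + 19.7333 + 6.6000 + 22.2857 + 27.9000 + 7.0412 = 112.0602

112.06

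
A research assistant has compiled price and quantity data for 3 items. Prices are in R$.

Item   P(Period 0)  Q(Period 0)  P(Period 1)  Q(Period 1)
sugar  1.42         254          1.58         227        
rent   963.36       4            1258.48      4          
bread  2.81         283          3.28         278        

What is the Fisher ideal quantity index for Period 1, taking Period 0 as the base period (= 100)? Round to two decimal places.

Laspeyres component (base-period weights):
ΣP(Period 0)Q(Period 1) = 1.42×227 + 963.36×4 + 2.81×278 = 322.34 + 3853.44 + 781.18 = 4956.96
ΣP(Period 0)Q(Period 0) = 1.42×254 + 963.36×4 + 2.81×283 = 360.68 + 3853.44 + 795.23 = 5009.35
L = 4956.96 / 5009.35 × 100 = 98.9542
Paasche component (current-period weights):
ΣP(Period 1)Q(Period 1) = 1.58×227 + 1258.48×4 + 3.28×278 = 358.66 + 5033.92 + 911.84 = 6304.42
ΣP(Period 1)Q(Period 0) = 1.58×254 + 1258.48×4 + 3.28×283 = 401.32 + 5033.92 + 928.24 = 6363.48
P = 6304.42 / 6363.48 × 100 = 99.0719
Fisher = √(L × P) = √(98.9542 × 99.0719) = 99.0130

99.01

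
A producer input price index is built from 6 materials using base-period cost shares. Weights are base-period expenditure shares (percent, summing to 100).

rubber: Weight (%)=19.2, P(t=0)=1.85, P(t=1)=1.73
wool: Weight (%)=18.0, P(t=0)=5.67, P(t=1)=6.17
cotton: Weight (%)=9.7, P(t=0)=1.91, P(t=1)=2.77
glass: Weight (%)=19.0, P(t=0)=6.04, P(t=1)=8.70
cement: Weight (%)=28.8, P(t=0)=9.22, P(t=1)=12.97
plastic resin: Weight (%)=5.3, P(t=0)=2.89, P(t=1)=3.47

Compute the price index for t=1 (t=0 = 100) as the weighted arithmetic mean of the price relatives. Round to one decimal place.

125.9

rubber: 19.2 × (1.73/1.85) = 19.2 × 0.935135 = 17.9546
wool: 18.0 × (6.17/5.67) = 18.0 × 1.088183 = 19.5873
cotton: 9.7 × (2.77/1.91) = 9.7 × 1.450262 = 14.0675
glass: 19.0 × (8.70/6.04) = 19.0 × 1.440397 = 27.3675
cement: 28.8 × (12.97/9.22) = 28.8 × 1.406725 = 40.5137
plastic resin: 5.3 × (3.47/2.89) = 5.3 × 1.200692 = 6.3637
Index = Σ wᵢ·(p₁ᵢ/p₀ᵢ) = 17.9546 + 19.5873 + 14.0675 + 27.3675 + 40.5137 + 6.3637 = 125.8543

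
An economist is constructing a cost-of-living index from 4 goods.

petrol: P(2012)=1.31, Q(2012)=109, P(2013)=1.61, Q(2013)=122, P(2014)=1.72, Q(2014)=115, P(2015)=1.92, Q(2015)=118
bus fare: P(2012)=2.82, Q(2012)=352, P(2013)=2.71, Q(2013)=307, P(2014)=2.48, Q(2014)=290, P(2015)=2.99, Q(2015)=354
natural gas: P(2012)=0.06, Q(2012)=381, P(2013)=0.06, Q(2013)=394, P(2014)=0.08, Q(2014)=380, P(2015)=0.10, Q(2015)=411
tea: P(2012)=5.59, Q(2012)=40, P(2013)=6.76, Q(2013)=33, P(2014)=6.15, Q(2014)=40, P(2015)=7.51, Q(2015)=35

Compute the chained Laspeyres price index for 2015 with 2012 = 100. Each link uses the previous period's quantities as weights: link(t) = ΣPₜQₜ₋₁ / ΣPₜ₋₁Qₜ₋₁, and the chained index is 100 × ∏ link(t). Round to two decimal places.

Link 2012→2013:
ΣP(2013)Q(2012) = 1.61×109 + 2.71×352 + 0.06×381 + 6.76×40 = 175.49 + 953.92 + 22.86 + 270.4 = 1422.67
ΣP(2012)Q(2012) = 1.31×109 + 2.82×352 + 0.06×381 + 5.59×40 = 142.79 + 992.64 + 22.86 + 223.6 = 1381.89
link = 1422.67/1381.89 = 1.029510
Link 2013→2014:
ΣP(2014)Q(2013) = 1.72×122 + 2.48×307 + 0.08×394 + 6.15×33 = 209.84 + 761.36 + 31.52 + 202.95 = 1205.67
ΣP(2013)Q(2013) = 1.61×122 + 2.71×307 + 0.06×394 + 6.76×33 = 196.42 + 831.97 + 23.64 + 223.08 = 1275.11
link = 1205.67/1275.11 = 0.945542
Link 2014→2015:
ΣP(2015)Q(2014) = 1.92×115 + 2.99×290 + 0.10×380 + 7.51×40 = 220.8 + 867.1 + 38 + 300.4 = 1426.3
ΣP(2014)Q(2014) = 1.72×115 + 2.48×290 + 0.08×380 + 6.15×40 = 197.8 + 719.2 + 30.4 + 246 = 1193.4
link = 1426.3/1193.4 = 1.195157
Chained index = 100 × 1.029510 × 0.945542 × 1.195157 = 116.3420

116.34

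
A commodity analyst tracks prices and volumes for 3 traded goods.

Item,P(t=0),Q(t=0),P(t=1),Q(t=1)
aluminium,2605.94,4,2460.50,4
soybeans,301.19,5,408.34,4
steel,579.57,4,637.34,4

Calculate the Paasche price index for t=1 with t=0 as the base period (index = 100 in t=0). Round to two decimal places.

Paasche price index uses current-period quantities as weights.
ΣP(t=1)·Q(t=1) = 2460.50×4 + 408.34×4 + 637.34×4 = 9842 + 1633.36 + 2549.36 = 14024.72
ΣP(t=0)·Q(t=1) = 2605.94×4 + 301.19×4 + 579.57×4 = 10423.76 + 1204.76 + 2318.28 = 13946.8
Index = 14024.72 / 13946.8 × 100 = 100.5587

100.56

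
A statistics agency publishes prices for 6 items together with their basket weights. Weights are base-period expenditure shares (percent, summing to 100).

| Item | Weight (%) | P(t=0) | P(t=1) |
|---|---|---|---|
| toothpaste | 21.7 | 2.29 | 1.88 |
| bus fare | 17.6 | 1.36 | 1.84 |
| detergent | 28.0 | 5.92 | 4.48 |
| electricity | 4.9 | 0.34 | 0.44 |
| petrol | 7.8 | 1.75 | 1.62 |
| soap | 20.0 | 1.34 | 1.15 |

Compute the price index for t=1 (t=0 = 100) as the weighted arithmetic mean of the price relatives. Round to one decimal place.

toothpaste: 21.7 × (1.88/2.29) = 21.7 × 0.820961 = 17.8148
bus fare: 17.6 × (1.84/1.36) = 17.6 × 1.352941 = 23.8118
detergent: 28.0 × (4.48/5.92) = 28.0 × 0.756757 = 21.1892
electricity: 4.9 × (0.44/0.34) = 4.9 × 1.294118 = 6.3412
petrol: 7.8 × (1.62/1.75) = 7.8 × 0.925714 = 7.2206
soap: 20.0 × (1.15/1.34) = 20.0 × 0.858209 = 17.1642
Index = Σ wᵢ·(p₁ᵢ/p₀ᵢ) = 17.8148 + 23.8118 + 21.1892 + 6.3412 + 7.2206 + 17.1642 = 93.5417

93.5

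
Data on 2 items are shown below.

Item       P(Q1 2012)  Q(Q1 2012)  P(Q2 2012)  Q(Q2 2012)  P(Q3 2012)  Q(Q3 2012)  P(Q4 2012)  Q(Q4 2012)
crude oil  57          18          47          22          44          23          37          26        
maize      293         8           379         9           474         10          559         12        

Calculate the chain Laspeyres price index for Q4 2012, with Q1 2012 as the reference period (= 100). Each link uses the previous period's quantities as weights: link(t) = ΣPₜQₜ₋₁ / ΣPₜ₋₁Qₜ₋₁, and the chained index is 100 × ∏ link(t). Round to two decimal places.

151.73

Link Q1 2012→Q2 2012:
ΣP(Q2 2012)Q(Q1 2012) = 47×18 + 379×8 = 846 + 3032 = 3878
ΣP(Q1 2012)Q(Q1 2012) = 57×18 + 293×8 = 1026 + 2344 = 3370
link = 3878/3370 = 1.150742
Link Q2 2012→Q3 2012:
ΣP(Q3 2012)Q(Q2 2012) = 44×22 + 474×9 = 968 + 4266 = 5234
ΣP(Q2 2012)Q(Q2 2012) = 47×22 + 379×9 = 1034 + 3411 = 4445
link = 5234/4445 = 1.177503
Link Q3 2012→Q4 2012:
ΣP(Q4 2012)Q(Q3 2012) = 37×23 + 559×10 = 851 + 5590 = 6441
ΣP(Q3 2012)Q(Q3 2012) = 44×23 + 474×10 = 1012 + 4740 = 5752
link = 6441/5752 = 1.119784
Chained index = 100 × 1.150742 × 1.177503 × 1.119784 = 151.7310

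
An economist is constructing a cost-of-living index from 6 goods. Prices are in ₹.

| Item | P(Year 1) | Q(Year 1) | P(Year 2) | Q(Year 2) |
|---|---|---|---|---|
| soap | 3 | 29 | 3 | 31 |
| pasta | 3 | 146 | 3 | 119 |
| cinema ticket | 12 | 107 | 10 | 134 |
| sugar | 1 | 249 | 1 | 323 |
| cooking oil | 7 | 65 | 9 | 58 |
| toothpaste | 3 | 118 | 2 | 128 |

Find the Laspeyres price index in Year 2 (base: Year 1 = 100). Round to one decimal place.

Laspeyres price index uses base-period quantities as weights.
ΣP(Year 2)·Q(Year 1) = 3×29 + 3×146 + 10×107 + 1×249 + 9×65 + 2×118 = 87 + 438 + 1070 + 249 + 585 + 236 = 2665
ΣP(Year 1)·Q(Year 1) = 3×29 + 3×146 + 12×107 + 1×249 + 7×65 + 3×118 = 87 + 438 + 1284 + 249 + 455 + 354 = 2867
Index = 2665 / 2867 × 100 = 92.9543

93.0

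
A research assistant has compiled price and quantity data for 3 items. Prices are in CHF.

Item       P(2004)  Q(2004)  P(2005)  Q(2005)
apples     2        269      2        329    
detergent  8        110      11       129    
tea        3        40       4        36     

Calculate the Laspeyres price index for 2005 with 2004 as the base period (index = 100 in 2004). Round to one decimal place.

Laspeyres price index uses base-period quantities as weights.
ΣP(2005)·Q(2004) = 2×269 + 11×110 + 4×40 = 538 + 1210 + 160 = 1908
ΣP(2004)·Q(2004) = 2×269 + 8×110 + 3×40 = 538 + 880 + 120 = 1538
Index = 1908 / 1538 × 100 = 124.0572

124.1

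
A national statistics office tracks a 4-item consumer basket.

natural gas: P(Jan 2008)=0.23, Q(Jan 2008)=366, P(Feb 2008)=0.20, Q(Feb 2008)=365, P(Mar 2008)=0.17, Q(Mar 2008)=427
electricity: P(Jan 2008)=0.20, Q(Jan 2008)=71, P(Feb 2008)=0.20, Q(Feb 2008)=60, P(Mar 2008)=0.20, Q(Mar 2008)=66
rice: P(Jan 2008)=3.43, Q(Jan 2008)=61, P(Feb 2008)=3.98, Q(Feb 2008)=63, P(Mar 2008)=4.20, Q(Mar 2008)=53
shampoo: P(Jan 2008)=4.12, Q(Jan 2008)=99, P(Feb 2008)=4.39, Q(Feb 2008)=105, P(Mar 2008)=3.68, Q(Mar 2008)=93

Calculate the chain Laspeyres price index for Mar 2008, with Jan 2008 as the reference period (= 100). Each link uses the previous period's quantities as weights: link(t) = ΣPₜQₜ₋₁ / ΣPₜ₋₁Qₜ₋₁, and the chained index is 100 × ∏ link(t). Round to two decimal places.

Link Jan 2008→Feb 2008:
ΣP(Feb 2008)Q(Jan 2008) = 0.20×366 + 0.20×71 + 3.98×61 + 4.39×99 = 73.2 + 14.2 + 242.78 + 434.61 = 764.79
ΣP(Jan 2008)Q(Jan 2008) = 0.23×366 + 0.20×71 + 3.43×61 + 4.12×99 = 84.18 + 14.2 + 209.23 + 407.88 = 715.49
link = 764.79/715.49 = 1.068904
Link Feb 2008→Mar 2008:
ΣP(Mar 2008)Q(Feb 2008) = 0.17×365 + 0.20×60 + 4.20×63 + 3.68×105 = 62.05 + 12 + 264.6 + 386.4 = 725.05
ΣP(Feb 2008)Q(Feb 2008) = 0.20×365 + 0.20×60 + 3.98×63 + 4.39×105 = 73 + 12 + 250.74 + 460.95 = 796.69
link = 725.05/796.69 = 0.910078
Chained index = 100 × 1.068904 × 0.910078 = 97.2786

97.28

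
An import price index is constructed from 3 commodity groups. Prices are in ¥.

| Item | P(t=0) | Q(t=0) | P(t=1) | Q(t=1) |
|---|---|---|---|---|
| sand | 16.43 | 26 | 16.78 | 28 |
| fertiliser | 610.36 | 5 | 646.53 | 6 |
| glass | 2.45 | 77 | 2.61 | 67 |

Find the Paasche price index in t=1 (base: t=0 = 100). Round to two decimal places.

105.54

Paasche price index uses current-period quantities as weights.
ΣP(t=1)·Q(t=1) = 16.78×28 + 646.53×6 + 2.61×67 = 469.84 + 3879.18 + 174.87 = 4523.89
ΣP(t=0)·Q(t=1) = 16.43×28 + 610.36×6 + 2.45×67 = 460.04 + 3662.16 + 164.15 = 4286.35
Index = 4523.89 / 4286.35 × 100 = 105.5418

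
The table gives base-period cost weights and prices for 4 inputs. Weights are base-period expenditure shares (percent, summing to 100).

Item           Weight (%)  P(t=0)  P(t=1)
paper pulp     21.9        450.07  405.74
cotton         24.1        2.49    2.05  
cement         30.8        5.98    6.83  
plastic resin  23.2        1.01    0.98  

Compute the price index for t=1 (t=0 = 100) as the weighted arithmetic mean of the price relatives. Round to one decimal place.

97.3

paper pulp: 21.9 × (405.74/450.07) = 21.9 × 0.901504 = 19.7429
cotton: 24.1 × (2.05/2.49) = 24.1 × 0.823293 = 19.8414
cement: 30.8 × (6.83/5.98) = 30.8 × 1.142140 = 35.1779
plastic resin: 23.2 × (0.98/1.01) = 23.2 × 0.970297 = 22.5109
Index = Σ wᵢ·(p₁ᵢ/p₀ᵢ) = 19.7429 + 19.8414 + 35.1779 + 22.5109 = 97.2731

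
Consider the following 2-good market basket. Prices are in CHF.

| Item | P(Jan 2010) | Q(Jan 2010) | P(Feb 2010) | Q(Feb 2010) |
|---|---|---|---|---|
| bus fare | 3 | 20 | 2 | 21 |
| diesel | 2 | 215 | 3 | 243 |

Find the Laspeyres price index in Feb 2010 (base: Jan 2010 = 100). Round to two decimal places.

139.80

Laspeyres price index uses base-period quantities as weights.
ΣP(Feb 2010)·Q(Jan 2010) = 2×20 + 3×215 = 40 + 645 = 685
ΣP(Jan 2010)·Q(Jan 2010) = 3×20 + 2×215 = 60 + 430 = 490
Index = 685 / 490 × 100 = 139.7959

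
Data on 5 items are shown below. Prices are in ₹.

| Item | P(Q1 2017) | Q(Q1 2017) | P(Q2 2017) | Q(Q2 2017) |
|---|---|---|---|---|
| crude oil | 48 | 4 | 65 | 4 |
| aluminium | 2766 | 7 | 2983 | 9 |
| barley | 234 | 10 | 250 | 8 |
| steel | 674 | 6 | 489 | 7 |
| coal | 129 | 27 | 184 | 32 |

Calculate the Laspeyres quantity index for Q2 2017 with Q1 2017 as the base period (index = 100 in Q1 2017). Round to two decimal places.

121.70

Laspeyres quantity index uses base-period prices as weights.
ΣP(Q1 2017)·Q(Q2 2017) = 48×4 + 2766×9 + 234×8 + 674×7 + 129×32 = 192 + 24894 + 1872 + 4718 + 4128 = 35804
ΣP(Q1 2017)·Q(Q1 2017) = 48×4 + 2766×7 + 234×10 + 674×6 + 129×27 = 192 + 19362 + 2340 + 4044 + 3483 = 29421
Index = 35804 / 29421 × 100 = 121.6954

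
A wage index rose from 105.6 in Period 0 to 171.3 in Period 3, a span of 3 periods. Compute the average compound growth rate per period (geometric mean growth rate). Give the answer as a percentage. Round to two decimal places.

Growth factor = (171.3/105.6)^(1/3) = (1.622159)^(1/3) = 1.174982
Growth rate = 1.174982 − 1 = 0.174982 = 17.4982%

17.50%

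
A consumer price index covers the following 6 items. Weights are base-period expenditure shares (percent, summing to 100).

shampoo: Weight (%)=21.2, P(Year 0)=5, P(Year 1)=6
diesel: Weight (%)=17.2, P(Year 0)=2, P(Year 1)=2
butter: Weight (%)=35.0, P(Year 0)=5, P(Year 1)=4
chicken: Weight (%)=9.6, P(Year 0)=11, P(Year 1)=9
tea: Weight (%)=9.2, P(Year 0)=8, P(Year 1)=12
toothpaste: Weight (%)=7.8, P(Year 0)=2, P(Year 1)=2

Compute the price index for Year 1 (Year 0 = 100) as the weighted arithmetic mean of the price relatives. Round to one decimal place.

100.1

shampoo: 21.2 × (6/5) = 21.2 × 1.200000 = 25.4400
diesel: 17.2 × (2/2) = 17.2 × 1.000000 = 17.2000
butter: 35.0 × (4/5) = 35.0 × 0.800000 = 28.0000
chicken: 9.6 × (9/11) = 9.6 × 0.818182 = 7.8545
tea: 9.2 × (12/8) = 9.2 × 1.500000 = 13.8000
toothpaste: 7.8 × (2/2) = 7.8 × 1.000000 = 7.8000
Index = Σ wᵢ·(p₁ᵢ/p₀ᵢ) = 25.4400 + 17.2000 + 28.0000 + 7.8545 + 13.8000 + 7.8000 = 100.0945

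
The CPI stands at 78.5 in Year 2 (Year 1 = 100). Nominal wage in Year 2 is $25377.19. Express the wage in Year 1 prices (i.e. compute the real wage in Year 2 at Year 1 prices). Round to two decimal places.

32327.63

Real = Nominal ÷ (Index/100) = 25377.19 ÷ (78.5/100)
     = 25377.19 ÷ 0.785 = 32327.6306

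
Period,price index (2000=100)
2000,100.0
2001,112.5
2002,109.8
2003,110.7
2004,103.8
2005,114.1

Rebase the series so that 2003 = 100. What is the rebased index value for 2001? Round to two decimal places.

Rebased(2001) = 112.5 / 110.7 × 100 = 101.6260

101.63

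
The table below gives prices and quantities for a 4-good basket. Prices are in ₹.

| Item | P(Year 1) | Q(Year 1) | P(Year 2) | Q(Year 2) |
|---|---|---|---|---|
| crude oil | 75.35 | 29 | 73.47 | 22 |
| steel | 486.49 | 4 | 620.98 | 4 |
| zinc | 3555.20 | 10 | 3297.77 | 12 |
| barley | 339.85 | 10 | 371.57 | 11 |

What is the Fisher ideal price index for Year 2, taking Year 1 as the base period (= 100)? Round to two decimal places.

95.70

Laspeyres component (base-period weights):
ΣP(Year 2)Q(Year 1) = 73.47×29 + 620.98×4 + 3297.77×10 + 371.57×10 = 2130.63 + 2483.92 + 32977.7 + 3715.7 = 41307.95
ΣP(Year 1)Q(Year 1) = 75.35×29 + 486.49×4 + 3555.20×10 + 339.85×10 = 2185.15 + 1945.96 + 35552 + 3398.5 = 43081.61
L = 41307.95 / 43081.61 × 100 = 95.8830
Paasche component (current-period weights):
ΣP(Year 2)Q(Year 2) = 73.47×22 + 620.98×4 + 3297.77×12 + 371.57×11 = 1616.34 + 2483.92 + 39573.24 + 4087.27 = 47760.77
ΣP(Year 1)Q(Year 2) = 75.35×22 + 486.49×4 + 3555.20×12 + 339.85×11 = 1657.7 + 1945.96 + 42662.4 + 3738.35 = 50004.41
P = 47760.77 / 50004.41 × 100 = 95.5131
Fisher = √(L × P) = √(95.8830 × 95.5131) = 95.6979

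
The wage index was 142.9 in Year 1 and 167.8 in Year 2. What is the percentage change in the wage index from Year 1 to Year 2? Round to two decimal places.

17.42%

Change = (167.8 − 142.9) / 142.9 × 100
       = 24.9 / 142.9 × 100 = 17.4248%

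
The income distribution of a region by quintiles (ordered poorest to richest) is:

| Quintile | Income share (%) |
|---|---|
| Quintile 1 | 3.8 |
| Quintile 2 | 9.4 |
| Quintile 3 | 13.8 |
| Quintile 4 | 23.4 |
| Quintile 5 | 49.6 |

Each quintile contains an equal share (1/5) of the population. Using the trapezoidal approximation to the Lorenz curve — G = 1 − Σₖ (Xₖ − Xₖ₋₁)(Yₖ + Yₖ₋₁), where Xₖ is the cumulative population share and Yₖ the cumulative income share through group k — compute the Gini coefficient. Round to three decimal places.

0.422

Cumulative income shares Yₖ: 0.0380, 0.1320, 0.2700, 0.5040, 1.0000
Σ (Xₖ−Xₖ₋₁)(Yₖ+Yₖ₋₁) = (1/5)(0.0380+0.0000) + (1/5)(0.1320+0.0380) + (1/5)(0.2700+0.1320) + (1/5)(0.5040+0.2700) + (1/5)(1.0000+0.5040)
  = 0.0076 + 0.0340 + 0.0804 + 0.1548 + 0.3008 = 0.5776
G = 1 − 0.5776 = 0.4224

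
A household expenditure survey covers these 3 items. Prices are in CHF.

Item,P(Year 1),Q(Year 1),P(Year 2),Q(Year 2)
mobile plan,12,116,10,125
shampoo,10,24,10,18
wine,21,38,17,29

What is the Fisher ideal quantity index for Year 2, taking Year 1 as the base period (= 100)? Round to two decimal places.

Laspeyres component (base-period weights):
ΣP(Year 1)Q(Year 2) = 12×125 + 10×18 + 21×29 = 1500 + 180 + 609 = 2289
ΣP(Year 1)Q(Year 1) = 12×116 + 10×24 + 21×38 = 1392 + 240 + 798 = 2430
L = 2289 / 2430 × 100 = 94.1975
Paasche component (current-period weights):
ΣP(Year 2)Q(Year 2) = 10×125 + 10×18 + 17×29 = 1250 + 180 + 493 = 1923
ΣP(Year 2)Q(Year 1) = 10×116 + 10×24 + 17×38 = 1160 + 240 + 646 = 2046
P = 1923 / 2046 × 100 = 93.9883
Fisher = √(L × P) = √(94.1975 × 93.9883) = 94.0928

94.09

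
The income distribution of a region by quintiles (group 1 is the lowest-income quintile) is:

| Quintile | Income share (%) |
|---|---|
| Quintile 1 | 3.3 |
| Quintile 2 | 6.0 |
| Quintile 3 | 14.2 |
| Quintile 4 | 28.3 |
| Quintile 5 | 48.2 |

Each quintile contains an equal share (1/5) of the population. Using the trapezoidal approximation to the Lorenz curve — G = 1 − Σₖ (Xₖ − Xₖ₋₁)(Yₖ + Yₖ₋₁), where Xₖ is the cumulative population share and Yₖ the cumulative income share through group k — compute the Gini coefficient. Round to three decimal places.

Cumulative income shares Yₖ: 0.0330, 0.0930, 0.2350, 0.5180, 1.0000
Σ (Xₖ−Xₖ₋₁)(Yₖ+Yₖ₋₁) = (1/5)(0.0330+0.0000) + (1/5)(0.0930+0.0330) + (1/5)(0.2350+0.0930) + (1/5)(0.5180+0.2350) + (1/5)(1.0000+0.5180)
  = 0.0066 + 0.0252 + 0.0656 + 0.1506 + 0.3036 = 0.5516
G = 1 − 0.5516 = 0.4484

0.448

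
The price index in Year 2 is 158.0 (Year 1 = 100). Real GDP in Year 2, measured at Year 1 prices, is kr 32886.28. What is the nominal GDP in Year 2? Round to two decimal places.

51960.32

Nominal = Real × (Index/100) = 32886.28 × (158.0/100)
        = 32886.28 × 1.580 = 51960.3224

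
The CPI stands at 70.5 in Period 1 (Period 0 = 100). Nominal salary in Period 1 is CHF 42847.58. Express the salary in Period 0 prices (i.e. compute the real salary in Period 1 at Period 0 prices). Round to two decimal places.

60776.71

Real = Nominal ÷ (Index/100) = 42847.58 ÷ (70.5/100)
     = 42847.58 ÷ 0.705 = 60776.7092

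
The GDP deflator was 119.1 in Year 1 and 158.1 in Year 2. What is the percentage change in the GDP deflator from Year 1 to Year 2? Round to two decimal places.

Change = (158.1 − 119.1) / 119.1 × 100
       = 39.0 / 119.1 × 100 = 32.7456%

32.75%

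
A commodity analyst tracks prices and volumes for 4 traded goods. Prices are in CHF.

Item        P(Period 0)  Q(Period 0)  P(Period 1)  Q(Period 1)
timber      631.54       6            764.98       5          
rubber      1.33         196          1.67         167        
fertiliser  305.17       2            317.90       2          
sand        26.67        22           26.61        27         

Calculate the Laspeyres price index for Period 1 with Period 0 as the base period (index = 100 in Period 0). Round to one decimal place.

Laspeyres price index uses base-period quantities as weights.
ΣP(Period 1)·Q(Period 0) = 764.98×6 + 1.67×196 + 317.90×2 + 26.61×22 = 4589.88 + 327.32 + 635.8 + 585.42 = 6138.42
ΣP(Period 0)·Q(Period 0) = 631.54×6 + 1.33×196 + 305.17×2 + 26.67×22 = 3789.24 + 260.68 + 610.34 + 586.74 = 5247
Index = 6138.42 / 5247 × 100 = 116.9891

117.0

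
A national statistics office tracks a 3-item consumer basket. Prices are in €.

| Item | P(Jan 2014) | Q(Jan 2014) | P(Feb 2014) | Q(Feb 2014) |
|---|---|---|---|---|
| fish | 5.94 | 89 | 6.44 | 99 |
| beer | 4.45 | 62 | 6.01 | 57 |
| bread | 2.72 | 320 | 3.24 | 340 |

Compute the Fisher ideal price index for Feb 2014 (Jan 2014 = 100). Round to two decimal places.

118.10

Laspeyres component (base-period weights):
ΣP(Feb 2014)Q(Jan 2014) = 6.44×89 + 6.01×62 + 3.24×320 = 573.16 + 372.62 + 1036.8 = 1982.58
ΣP(Jan 2014)Q(Jan 2014) = 5.94×89 + 4.45×62 + 2.72×320 = 528.66 + 275.9 + 870.4 = 1674.96
L = 1982.58 / 1674.96 × 100 = 118.3658
Paasche component (current-period weights):
ΣP(Feb 2014)Q(Feb 2014) = 6.44×99 + 6.01×57 + 3.24×340 = 637.56 + 342.57 + 1101.6 = 2081.73
ΣP(Jan 2014)Q(Feb 2014) = 5.94×99 + 4.45×57 + 2.72×340 = 588.06 + 253.65 + 924.8 = 1766.51
P = 2081.73 / 1766.51 × 100 = 117.8442
Fisher = √(L × P) = √(118.3658 × 117.8442) = 118.1047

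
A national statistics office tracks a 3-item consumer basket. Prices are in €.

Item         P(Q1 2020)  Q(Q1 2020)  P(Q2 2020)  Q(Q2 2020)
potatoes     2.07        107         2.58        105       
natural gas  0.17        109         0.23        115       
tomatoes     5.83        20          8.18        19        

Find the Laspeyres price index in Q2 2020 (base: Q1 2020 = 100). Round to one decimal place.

130.3

Laspeyres price index uses base-period quantities as weights.
ΣP(Q2 2020)·Q(Q1 2020) = 2.58×107 + 0.23×109 + 8.18×20 = 276.06 + 25.07 + 163.6 = 464.73
ΣP(Q1 2020)·Q(Q1 2020) = 2.07×107 + 0.17×109 + 5.83×20 = 221.49 + 18.53 + 116.6 = 356.62
Index = 464.73 / 356.62 × 100 = 130.3152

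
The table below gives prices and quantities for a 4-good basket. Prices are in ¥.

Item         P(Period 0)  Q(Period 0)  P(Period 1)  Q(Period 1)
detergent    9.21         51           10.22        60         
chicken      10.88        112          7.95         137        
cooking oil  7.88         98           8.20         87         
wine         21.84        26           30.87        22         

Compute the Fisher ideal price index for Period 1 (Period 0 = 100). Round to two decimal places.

Laspeyres component (base-period weights):
ΣP(Period 1)Q(Period 0) = 10.22×51 + 7.95×112 + 8.20×98 + 30.87×26 = 521.22 + 890.4 + 803.6 + 802.62 = 3017.84
ΣP(Period 0)Q(Period 0) = 9.21×51 + 10.88×112 + 7.88×98 + 21.84×26 = 469.71 + 1218.56 + 772.24 + 567.84 = 3028.35
L = 3017.84 / 3028.35 × 100 = 99.6529
Paasche component (current-period weights):
ΣP(Period 1)Q(Period 1) = 10.22×60 + 7.95×137 + 8.20×87 + 30.87×22 = 613.2 + 1089.15 + 713.4 + 679.14 = 3094.89
ΣP(Period 0)Q(Period 1) = 9.21×60 + 10.88×137 + 7.88×87 + 21.84×22 = 552.6 + 1490.56 + 685.56 + 480.48 = 3209.2
P = 3094.89 / 3209.2 × 100 = 96.4381
Fisher = √(L × P) = √(99.6529 × 96.4381) = 98.0323

98.03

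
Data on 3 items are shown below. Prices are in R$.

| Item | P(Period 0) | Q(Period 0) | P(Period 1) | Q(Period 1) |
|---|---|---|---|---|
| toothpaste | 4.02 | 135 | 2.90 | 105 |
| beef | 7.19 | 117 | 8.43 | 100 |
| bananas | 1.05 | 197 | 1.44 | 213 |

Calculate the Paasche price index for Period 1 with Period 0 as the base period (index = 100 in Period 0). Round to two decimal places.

Paasche price index uses current-period quantities as weights.
ΣP(Period 1)·Q(Period 1) = 2.90×105 + 8.43×100 + 1.44×213 = 304.5 + 843 + 306.72 = 1454.22
ΣP(Period 0)·Q(Period 1) = 4.02×105 + 7.19×100 + 1.05×213 = 422.1 + 719 + 223.65 = 1364.75
Index = 1454.22 / 1364.75 × 100 = 106.5558

106.56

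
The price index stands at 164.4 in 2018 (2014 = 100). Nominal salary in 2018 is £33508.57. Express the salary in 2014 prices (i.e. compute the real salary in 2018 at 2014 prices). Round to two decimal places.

Real = Nominal ÷ (Index/100) = 33508.57 ÷ (164.4/100)
     = 33508.57 ÷ 1.644 = 20382.3418

20382.34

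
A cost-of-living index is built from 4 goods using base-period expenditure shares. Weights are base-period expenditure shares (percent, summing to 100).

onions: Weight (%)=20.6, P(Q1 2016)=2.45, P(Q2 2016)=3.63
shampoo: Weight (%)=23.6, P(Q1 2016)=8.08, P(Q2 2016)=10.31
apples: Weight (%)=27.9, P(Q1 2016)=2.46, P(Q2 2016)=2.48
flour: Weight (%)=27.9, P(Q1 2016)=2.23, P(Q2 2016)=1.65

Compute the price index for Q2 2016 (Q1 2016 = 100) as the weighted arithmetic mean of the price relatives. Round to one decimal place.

109.4

onions: 20.6 × (3.63/2.45) = 20.6 × 1.481633 = 30.5216
shampoo: 23.6 × (10.31/8.08) = 23.6 × 1.275990 = 30.1134
apples: 27.9 × (2.48/2.46) = 27.9 × 1.008130 = 28.1268
flour: 27.9 × (1.65/2.23) = 27.9 × 0.739910 = 20.6435
Index = Σ wᵢ·(p₁ᵢ/p₀ᵢ) = 30.5216 + 30.1134 + 28.1268 + 20.6435 = 109.4053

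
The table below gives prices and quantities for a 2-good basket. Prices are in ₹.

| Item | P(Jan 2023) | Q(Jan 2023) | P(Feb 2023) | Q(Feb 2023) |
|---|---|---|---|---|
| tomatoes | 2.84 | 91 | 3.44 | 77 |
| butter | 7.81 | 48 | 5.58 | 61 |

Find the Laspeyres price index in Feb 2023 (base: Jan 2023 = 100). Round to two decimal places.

91.72

Laspeyres price index uses base-period quantities as weights.
ΣP(Feb 2023)·Q(Jan 2023) = 3.44×91 + 5.58×48 = 313.04 + 267.84 = 580.88
ΣP(Jan 2023)·Q(Jan 2023) = 2.84×91 + 7.81×48 = 258.44 + 374.88 = 633.32
Index = 580.88 / 633.32 × 100 = 91.7198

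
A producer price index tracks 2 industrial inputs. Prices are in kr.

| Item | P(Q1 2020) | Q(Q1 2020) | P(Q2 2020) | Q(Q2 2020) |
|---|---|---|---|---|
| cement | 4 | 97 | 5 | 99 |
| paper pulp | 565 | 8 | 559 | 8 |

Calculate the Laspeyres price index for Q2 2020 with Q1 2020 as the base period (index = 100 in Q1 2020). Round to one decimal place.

Laspeyres price index uses base-period quantities as weights.
ΣP(Q2 2020)·Q(Q1 2020) = 5×97 + 559×8 = 485 + 4472 = 4957
ΣP(Q1 2020)·Q(Q1 2020) = 4×97 + 565×8 = 388 + 4520 = 4908
Index = 4957 / 4908 × 100 = 100.9984

101.0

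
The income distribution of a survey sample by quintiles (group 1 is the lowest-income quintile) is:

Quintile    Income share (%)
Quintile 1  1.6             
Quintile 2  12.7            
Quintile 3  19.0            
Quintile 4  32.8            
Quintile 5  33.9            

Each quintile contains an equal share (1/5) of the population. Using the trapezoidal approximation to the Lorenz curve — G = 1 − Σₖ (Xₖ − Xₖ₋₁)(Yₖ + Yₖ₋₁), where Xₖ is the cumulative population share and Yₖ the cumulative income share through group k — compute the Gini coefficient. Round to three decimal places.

Cumulative income shares Yₖ: 0.0160, 0.1430, 0.3330, 0.6610, 1.0000
Σ (Xₖ−Xₖ₋₁)(Yₖ+Yₖ₋₁) = (1/5)(0.0160+0.0000) + (1/5)(0.1430+0.0160) + (1/5)(0.3330+0.1430) + (1/5)(0.6610+0.3330) + (1/5)(1.0000+0.6610)
  = 0.0032 + 0.0318 + 0.0952 + 0.1988 + 0.3322 = 0.6612
G = 1 − 0.6612 = 0.3388

0.339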